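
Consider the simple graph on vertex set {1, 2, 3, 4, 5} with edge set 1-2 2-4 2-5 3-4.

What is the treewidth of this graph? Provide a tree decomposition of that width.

Every bag has size at most 2, so the width is 2 − 1 = 1 and tw(G) ≤ 1. Since G has at least one edge (e.g. 2–4), it is not an edgeless graph, so tw(G) ≥ 1. Therefore the treewidth is 1.

Treewidth 1.
One optimal decomposition is:
Bags: B1 = {2, 4}  B2 = {2, 5}  B3 = {1, 2}  B4 = {3, 4}
Tree: B1–B2, B2–B3, B1–B4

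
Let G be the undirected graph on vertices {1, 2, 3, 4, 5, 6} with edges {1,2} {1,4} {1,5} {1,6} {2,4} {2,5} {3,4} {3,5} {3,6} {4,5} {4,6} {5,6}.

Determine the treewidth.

3

A width-3 tree decomposition is:
Bags: B1 = {3, 4, 5, 6}  B2 = {1, 4, 5, 6}  B3 = {1, 2, 4, 5}
Tree: B1–B2, B2–B3
Each bag holds 4 vertices, so the decomposition has width 3, which upper-bounds the treewidth. For the lower bound, the 4 vertices {1, 2, 4, 5} are pairwise adjacent, and any tree decomposition puts a clique entirely inside one bag — forcing width ≥ 3. The upper and lower bounds meet at 3, so that is the treewidth.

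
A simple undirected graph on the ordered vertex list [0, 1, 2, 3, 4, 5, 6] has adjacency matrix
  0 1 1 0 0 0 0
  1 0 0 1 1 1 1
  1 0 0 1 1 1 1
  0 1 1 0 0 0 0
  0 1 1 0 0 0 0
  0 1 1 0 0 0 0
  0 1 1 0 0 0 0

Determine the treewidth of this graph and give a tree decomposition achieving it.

Treewidth 2.
One such decomposition:
Bags: B1 = {1, 2, 5}  B2 = {1, 2, 4}  B3 = {1, 2, 3}  B4 = {0, 1, 2}  B5 = {1, 2, 6}
Tree: B1–B2, B2–B3, B3–B4, B4–B5

The largest bag has 3 vertices, giving width 2; this decomposition certifies tw(G) ≤ 2. Since 1–5–2–4–1 is a cycle in G, G is not acyclic. Forests are exactly the graphs of treewidth ≤ 1, so tw(G) ≥ 2. Hence tw(G) = 2 exactly.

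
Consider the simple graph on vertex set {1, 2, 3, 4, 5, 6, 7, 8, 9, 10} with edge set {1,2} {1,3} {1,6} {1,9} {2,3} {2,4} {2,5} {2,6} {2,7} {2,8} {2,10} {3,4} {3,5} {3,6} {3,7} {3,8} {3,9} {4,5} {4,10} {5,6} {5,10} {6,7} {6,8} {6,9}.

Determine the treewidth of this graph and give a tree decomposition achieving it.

Treewidth 3.
One such decomposition:
Bags: B1 = {1, 3, 6, 9}  B2 = {1, 2, 3, 6}  B3 = {2, 3, 6, 8}  B4 = {2, 3, 6, 7}  B5 = {2, 3, 5, 6}  B6 = {2, 3, 4, 5}  B7 = {2, 4, 5, 10}
Tree: B1–B2, B2–B3, B3–B4, B4–B5, B5–B6, B6–B7

Each bag holds 4 vertices, so the decomposition has width 3, which upper-bounds the treewidth. For the lower bound, the 4 vertices {1, 3, 6, 9} are pairwise adjacent, and any tree decomposition puts a clique entirely inside one bag — forcing width ≥ 3. Hence tw(G) = 3 exactly.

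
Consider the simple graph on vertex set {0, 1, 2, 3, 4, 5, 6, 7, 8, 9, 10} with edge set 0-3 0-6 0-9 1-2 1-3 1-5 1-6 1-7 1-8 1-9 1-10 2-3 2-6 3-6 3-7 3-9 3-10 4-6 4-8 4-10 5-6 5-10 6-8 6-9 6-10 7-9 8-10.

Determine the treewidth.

3

A width-3 tree decomposition is:
Bags: B1 = {1, 3, 6, 10}  B2 = {1, 5, 6, 10}  B3 = {1, 2, 3, 6}  B4 = {1, 3, 6, 9}  B5 = {1, 3, 7, 9}  B6 = {1, 6, 8, 10}  B7 = {0, 3, 6, 9}  B8 = {4, 6, 8, 10}
Tree: B1–B2, B1–B3, B3–B4, B4–B5, B2–B6, B4–B7, B6–B8
Every bag has size at most 4, so the width is 4 − 1 = 3 and tw(G) ≤ 3. For the lower bound, the 4 vertices {0, 3, 6, 9} are pairwise adjacent, and any tree decomposition puts a clique entirely inside one bag — forcing width ≥ 3. Combining the bounds, tw(G) = 3.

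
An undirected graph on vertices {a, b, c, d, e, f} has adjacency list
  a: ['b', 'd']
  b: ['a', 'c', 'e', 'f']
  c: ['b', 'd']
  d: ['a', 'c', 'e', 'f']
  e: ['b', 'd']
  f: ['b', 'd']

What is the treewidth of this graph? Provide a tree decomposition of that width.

Treewidth 2.
Bags: B1 = {b, d, f}  B2 = {a, b, d}  B3 = {b, c, d}  B4 = {b, d, e}
Tree: B1–B2, B2–B3, B3–B4

The largest bag has 3 vertices, giving width 2; this decomposition certifies tw(G) ≤ 2. The edges b–f–d–a–b form a cycle, so G is not a tree and its treewidth is at least 2. Hence tw(G) = 2 exactly.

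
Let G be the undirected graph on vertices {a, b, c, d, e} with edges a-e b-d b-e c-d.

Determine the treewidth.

A width-1 tree decomposition is:
Bags: B1 = {a, e}  B2 = {b, e}  B3 = {b, d}  B4 = {c, d}
Tree: B1–B2, B2–B3, B3–B4
Every bag has size at most 2, so the width is 2 − 1 = 1 and tw(G) ≤ 1. Since G has at least one edge (e.g. a–e), it is not an edgeless graph, so tw(G) ≥ 1. Hence tw(G) = 1 exactly.

1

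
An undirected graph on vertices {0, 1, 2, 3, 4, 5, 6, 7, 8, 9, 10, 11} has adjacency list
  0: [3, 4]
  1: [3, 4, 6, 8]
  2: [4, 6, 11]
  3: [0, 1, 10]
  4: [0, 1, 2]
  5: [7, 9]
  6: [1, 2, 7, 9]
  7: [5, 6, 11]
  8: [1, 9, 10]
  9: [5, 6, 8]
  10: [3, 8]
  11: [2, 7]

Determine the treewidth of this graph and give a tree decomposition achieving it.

Each bag holds 4 vertices, so the decomposition has width 3, which upper-bounds the treewidth. For the lower bound: the 4 vertex sets {0,3,10}, {8}, {1}, {2,4,6,9} are disjoint, each induces a connected subgraph, and every pair is joined by at least one edge of G. Contracting each set to a single vertex therefore yields K_{4} as a minor, and since treewidth is minor-monotone, tw(G) ≥ tw(K_{4}) = 3. Hence tw(G) = 3 exactly.

Treewidth 3.
One optimal decomposition is:
Bags: B1 = {0, 3, 8, 10}  B2 = {0, 1, 3, 8}  B3 = {0, 1, 4, 8}  B4 = {1, 4, 8, 9}  B5 = {1, 4, 6, 9}  B6 = {2, 4, 6, 9}  B7 = {2, 5, 6, 9}  B8 = {2, 5, 6, 7}  B9 = {2, 5, 7, 11}
Tree: B1–B2, B2–B3, B3–B4, B4–B5, B5–B6, B6–B7, B7–B8, B8–B9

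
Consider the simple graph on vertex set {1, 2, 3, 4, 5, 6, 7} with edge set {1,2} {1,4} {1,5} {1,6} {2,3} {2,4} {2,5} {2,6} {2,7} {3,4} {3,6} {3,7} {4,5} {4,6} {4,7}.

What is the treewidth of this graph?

A width-3 tree decomposition is:
Bags: B1 = {1, 2, 4, 6}  B2 = {2, 3, 4, 6}  B3 = {1, 2, 4, 5}  B4 = {2, 3, 4, 7}
Tree: B1–B2, B1–B3, B2–B4
Each bag holds 4 vertices, so the decomposition has width 3, which upper-bounds the treewidth. On the other hand G contains the 4-clique {1, 2, 4, 5}. A clique must lie in a single bag of any decomposition, so no decomposition can have width below 3. Therefore the treewidth is 3.

3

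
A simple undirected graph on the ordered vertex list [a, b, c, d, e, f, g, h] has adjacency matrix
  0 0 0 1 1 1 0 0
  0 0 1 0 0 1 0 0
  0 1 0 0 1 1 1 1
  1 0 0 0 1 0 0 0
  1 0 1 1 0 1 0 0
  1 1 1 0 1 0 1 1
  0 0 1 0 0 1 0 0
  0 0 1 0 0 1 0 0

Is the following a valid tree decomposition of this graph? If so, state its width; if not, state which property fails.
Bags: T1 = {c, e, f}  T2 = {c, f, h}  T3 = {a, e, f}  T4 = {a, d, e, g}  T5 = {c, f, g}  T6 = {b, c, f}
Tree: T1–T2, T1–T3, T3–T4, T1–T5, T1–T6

A tree decomposition must satisfy three properties: every vertex lies in some bag; for every edge, both endpoints lie together in some bag; and for every vertex, the bags containing it form a connected subtree. Here bags containing vertex g are not connected in the tree, so the decomposition is invalid.

No — bags containing vertex g are not connected in the tree.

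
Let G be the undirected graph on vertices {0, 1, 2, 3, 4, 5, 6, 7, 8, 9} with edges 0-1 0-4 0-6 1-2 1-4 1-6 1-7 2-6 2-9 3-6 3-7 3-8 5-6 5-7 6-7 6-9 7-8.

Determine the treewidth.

A width-2 tree decomposition is:
Bags: B1 = {0, 1, 6}  B2 = {1, 2, 6}  B3 = {1, 6, 7}  B4 = {3, 6, 7}  B5 = {3, 7, 8}  B6 = {2, 6, 9}  B7 = {0, 1, 4}  B8 = {5, 6, 7}
Tree: B1–B2, B1–B3, B3–B4, B4–B5, B2–B6, B1–B7, B4–B8
The largest bag has 3 vertices, giving width 2; this decomposition certifies tw(G) ≤ 2. For the lower bound, the 3 vertices {3, 7, 8} are pairwise adjacent, and any tree decomposition puts a clique entirely inside one bag — forcing width ≥ 2. The upper and lower bounds meet at 2, so that is the treewidth.

2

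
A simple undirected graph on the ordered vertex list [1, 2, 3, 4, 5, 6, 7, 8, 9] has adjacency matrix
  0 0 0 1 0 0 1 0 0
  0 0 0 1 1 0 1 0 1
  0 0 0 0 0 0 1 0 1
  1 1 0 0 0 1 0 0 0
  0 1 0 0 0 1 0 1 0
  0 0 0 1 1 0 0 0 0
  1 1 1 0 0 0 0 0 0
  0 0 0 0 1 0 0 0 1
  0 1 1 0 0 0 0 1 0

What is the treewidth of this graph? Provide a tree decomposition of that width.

Treewidth 3.
One optimal decomposition is:
Bags: B1 = {5, 6, 8, 9}  B2 = {2, 5, 6, 9}  B3 = {2, 4, 6, 9}  B4 = {2, 3, 4, 9}  B5 = {2, 3, 4, 7}  B6 = {1, 3, 4, 7}
Tree: B1–B2, B2–B3, B3–B4, B4–B5, B5–B6

Each bag holds 4 vertices, so the decomposition has width 3, which upper-bounds the treewidth. For the lower bound: the 4 vertex sets {5,6,8}, {9}, {2}, {1,3,4,7} are disjoint, each induces a connected subgraph, and every pair is joined by at least one edge of G. Contracting each set to a single vertex therefore yields K_{4} as a minor, and since treewidth is minor-monotone, tw(G) ≥ tw(K_{4}) = 3. Therefore the treewidth is 3.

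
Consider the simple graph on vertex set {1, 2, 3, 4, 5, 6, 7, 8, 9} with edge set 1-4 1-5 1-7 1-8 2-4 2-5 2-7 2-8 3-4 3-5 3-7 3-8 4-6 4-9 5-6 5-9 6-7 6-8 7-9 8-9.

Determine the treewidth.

A width-4 tree decomposition is:
Bags: B1 = {4, 5, 6, 7, 8}  B2 = {1, 4, 5, 7, 8}  B3 = {4, 5, 7, 8, 9}  B4 = {3, 4, 5, 7, 8}  B5 = {2, 4, 5, 7, 8}
Tree: B1–B2, B2–B3, B3–B4, B4–B5
Each bag holds 5 vertices, so the decomposition has width 4, which upper-bounds the treewidth. For the lower bound: the 5 vertex sets {4,6}, {1,8}, {7,9}, {5}, {3} are disjoint, each induces a connected subgraph, and every pair is joined by at least one edge of G. Contracting each set to a single vertex therefore yields K_{5} as a minor, and since treewidth is minor-monotone, tw(G) ≥ tw(K_{5}) = 4. Hence tw(G) = 4 exactly.

4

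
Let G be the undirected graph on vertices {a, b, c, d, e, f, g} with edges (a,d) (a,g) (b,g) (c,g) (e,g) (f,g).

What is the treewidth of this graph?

1

A width-1 tree decomposition is:
Bags: B1 = {c, g}  B2 = {e, g}  B3 = {a, g}  B4 = {b, g}  B5 = {f, g}  B6 = {a, d}
Tree: B1–B2, B1–B3, B3–B4, B4–B5, B3–B6
The largest bag has 2 vertices, giving width 1; this decomposition certifies tw(G) ≤ 1. Any graph with an edge has treewidth ≥ 1, and G has the edge g–c. Therefore the treewidth is 1.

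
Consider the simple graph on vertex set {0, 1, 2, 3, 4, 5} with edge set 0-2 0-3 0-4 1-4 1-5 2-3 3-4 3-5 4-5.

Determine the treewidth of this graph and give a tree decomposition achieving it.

Treewidth 2.
One such decomposition:
Bags: B1 = {3, 4, 5}  B2 = {0, 3, 4}  B3 = {0, 2, 3}  B4 = {1, 4, 5}
Tree: B1–B2, B2–B3, B1–B4

Each bag holds 3 vertices, so the decomposition has width 2, which upper-bounds the treewidth. Conversely, {1, 4, 5} is a clique of size 3, and the vertices of any clique must share a bag in every tree decomposition; so some bag has ≥ 3 vertices and tw(G) ≥ 2. Combining the bounds, tw(G) = 2.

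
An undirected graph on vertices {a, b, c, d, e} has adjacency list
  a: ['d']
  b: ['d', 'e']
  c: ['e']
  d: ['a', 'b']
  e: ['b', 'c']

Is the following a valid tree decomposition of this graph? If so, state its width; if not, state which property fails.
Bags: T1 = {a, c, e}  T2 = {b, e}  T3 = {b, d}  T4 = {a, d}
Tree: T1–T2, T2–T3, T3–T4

No — bags containing vertex a are not connected in the tree.

A tree decomposition must satisfy three properties: every vertex lies in some bag; for every edge, both endpoints lie together in some bag; and for every vertex, the bags containing it form a connected subtree. Here bags containing vertex a are not connected in the tree, so the decomposition is invalid.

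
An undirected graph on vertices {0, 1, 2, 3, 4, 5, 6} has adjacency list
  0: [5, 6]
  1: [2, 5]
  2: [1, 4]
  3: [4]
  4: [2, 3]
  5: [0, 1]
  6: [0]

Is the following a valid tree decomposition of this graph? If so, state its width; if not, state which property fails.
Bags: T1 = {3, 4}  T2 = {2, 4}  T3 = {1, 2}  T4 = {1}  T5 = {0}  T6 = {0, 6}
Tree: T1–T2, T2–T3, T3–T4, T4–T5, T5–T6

A tree decomposition must satisfy three properties: every vertex lies in some bag; for every edge, both endpoints lie together in some bag; and for every vertex, the bags containing it form a connected subtree. Here vertex 5 appears in no bag, so the decomposition is invalid.

No — vertex 5 appears in no bag.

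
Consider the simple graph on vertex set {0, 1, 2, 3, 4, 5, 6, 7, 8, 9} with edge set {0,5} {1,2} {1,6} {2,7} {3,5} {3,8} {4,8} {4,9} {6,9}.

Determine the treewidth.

1

A width-1 tree decomposition is:
Bags: B1 = {2, 7}  B2 = {1, 2}  B3 = {1, 6}  B4 = {6, 9}  B5 = {4, 9}  B6 = {4, 8}  B7 = {3, 8}  B8 = {3, 5}  B9 = {0, 5}
Tree: B1–B2, B2–B3, B3–B4, B4–B5, B5–B6, B6–B7, B7–B8, B8–B9
The largest bag has 2 vertices, giving width 1; this decomposition certifies tw(G) ≤ 1. G has an edge, so its treewidth is at least 1. Hence tw(G) = 1 exactly.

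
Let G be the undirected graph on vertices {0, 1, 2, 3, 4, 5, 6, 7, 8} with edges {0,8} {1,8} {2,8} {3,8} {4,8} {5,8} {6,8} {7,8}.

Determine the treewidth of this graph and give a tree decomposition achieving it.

The largest bag has 2 vertices, giving width 1; this decomposition certifies tw(G) ≤ 1. Any graph with an edge has treewidth ≥ 1, and G has the edge 3–8. The upper and lower bounds meet at 1, so that is the treewidth.

Treewidth 1.
Bags: B1 = {3, 8}  B2 = {7, 8}  B3 = {6, 8}  B4 = {5, 8}  B5 = {1, 8}  B6 = {0, 8}  B7 = {2, 8}  B8 = {4, 8}
Tree: B1–B2, B2–B3, B1–B4, B3–B5, B2–B6, B2–B7, B7–B8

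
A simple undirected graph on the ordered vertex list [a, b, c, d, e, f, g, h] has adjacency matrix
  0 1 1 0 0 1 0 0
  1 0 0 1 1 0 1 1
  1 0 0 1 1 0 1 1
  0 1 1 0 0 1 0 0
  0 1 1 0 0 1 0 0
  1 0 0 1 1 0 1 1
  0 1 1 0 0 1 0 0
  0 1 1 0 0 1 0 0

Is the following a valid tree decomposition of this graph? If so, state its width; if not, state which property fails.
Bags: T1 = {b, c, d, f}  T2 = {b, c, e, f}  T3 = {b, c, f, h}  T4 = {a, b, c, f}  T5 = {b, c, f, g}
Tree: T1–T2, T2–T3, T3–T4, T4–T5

Yes; width 3.

Vertex coverage: the bags together contain {a, b, c, d, e, f, g, h}, the full vertex set. Edge coverage: each edge of G has both endpoints in at least one bag. Running intersection: for every vertex, the bags containing it form a connected subtree. All three properties hold, so this is a valid tree decomposition of width max|bag| − 1 = 3, and hence tw(G) ≤ 3.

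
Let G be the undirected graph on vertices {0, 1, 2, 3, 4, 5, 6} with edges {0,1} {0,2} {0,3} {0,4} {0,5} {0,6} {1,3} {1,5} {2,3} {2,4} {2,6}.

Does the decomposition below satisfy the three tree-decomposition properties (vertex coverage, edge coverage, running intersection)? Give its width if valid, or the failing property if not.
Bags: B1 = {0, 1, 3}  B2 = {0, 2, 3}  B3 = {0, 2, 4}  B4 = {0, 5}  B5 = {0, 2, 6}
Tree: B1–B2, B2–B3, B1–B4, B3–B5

No — edge (1,5) lies in no bag.

A tree decomposition must satisfy three properties: every vertex lies in some bag; for every edge, both endpoints lie together in some bag; and for every vertex, the bags containing it form a connected subtree. Here edge (1,5) lies in no bag, so the decomposition is invalid.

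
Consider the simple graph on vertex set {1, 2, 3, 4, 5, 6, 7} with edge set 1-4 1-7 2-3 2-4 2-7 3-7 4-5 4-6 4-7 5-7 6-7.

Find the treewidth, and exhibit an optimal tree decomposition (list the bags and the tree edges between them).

Every bag has size at most 3, so the width is 3 − 1 = 2 and tw(G) ≤ 2. On the other hand G contains the 3-clique {2, 3, 7}. A clique must lie in a single bag of any decomposition, so no decomposition can have width below 2. Therefore the treewidth is 2.

Treewidth 2.
One such decomposition:
Bags: B1 = {4, 5, 7}  B2 = {2, 4, 7}  B3 = {2, 3, 7}  B4 = {4, 6, 7}  B5 = {1, 4, 7}
Tree: B1–B2, B2–B3, B2–B4, B1–B5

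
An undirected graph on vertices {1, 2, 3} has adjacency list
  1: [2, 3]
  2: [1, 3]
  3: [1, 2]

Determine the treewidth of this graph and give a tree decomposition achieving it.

With just one bag of size 3, the width is 3 − 1 = 2, so tw(G) ≤ 2. On the other hand G contains the 3-clique {1, 2, 3}. A clique must lie in a single bag of any decomposition, so no decomposition can have width below 2. Hence tw(G) = 2 exactly.

Treewidth 2.
One optimal decomposition is:
Bags: B1 = {1, 2, 3}
Tree: (single bag)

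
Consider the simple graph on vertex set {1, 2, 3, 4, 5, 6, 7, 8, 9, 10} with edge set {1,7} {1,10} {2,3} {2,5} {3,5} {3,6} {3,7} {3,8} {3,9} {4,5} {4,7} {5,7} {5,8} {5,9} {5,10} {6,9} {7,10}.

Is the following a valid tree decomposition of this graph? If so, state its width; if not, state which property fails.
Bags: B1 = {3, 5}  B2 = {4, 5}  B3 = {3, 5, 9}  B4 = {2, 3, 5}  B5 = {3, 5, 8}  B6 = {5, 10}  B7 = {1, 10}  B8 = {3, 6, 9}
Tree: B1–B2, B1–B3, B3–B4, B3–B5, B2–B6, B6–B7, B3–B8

A tree decomposition must satisfy three properties: every vertex lies in some bag; for every edge, both endpoints lie together in some bag; and for every vertex, the bags containing it form a connected subtree. Here vertex 7 appears in no bag, so the decomposition is invalid.

No — vertex 7 appears in no bag.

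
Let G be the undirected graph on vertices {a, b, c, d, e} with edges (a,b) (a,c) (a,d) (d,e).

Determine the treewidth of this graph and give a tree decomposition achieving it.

The largest bag has 2 vertices, giving width 1; this decomposition certifies tw(G) ≤ 1. Since G has at least one edge (e.g. b–a), it is not an edgeless graph, so tw(G) ≥ 1. The upper and lower bounds meet at 1, so that is the treewidth.

Treewidth 1.
Bags: B1 = {a, b}  B2 = {a, c}  B3 = {a, d}  B4 = {d, e}
Tree: B1–B2, B1–B3, B3–B4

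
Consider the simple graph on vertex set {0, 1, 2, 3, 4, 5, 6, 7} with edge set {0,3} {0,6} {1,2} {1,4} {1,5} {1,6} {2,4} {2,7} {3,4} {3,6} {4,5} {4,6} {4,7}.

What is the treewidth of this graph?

A width-2 tree decomposition is:
Bags: B1 = {1, 2, 4}  B2 = {2, 4, 7}  B3 = {1, 4, 6}  B4 = {3, 4, 6}  B5 = {0, 3, 6}  B6 = {1, 4, 5}
Tree: B1–B2, B1–B3, B3–B4, B4–B5, B1–B6
Each bag holds 3 vertices, so the decomposition has width 2, which upper-bounds the treewidth. For the lower bound, the 3 vertices {0, 3, 6} are pairwise adjacent, and any tree decomposition puts a clique entirely inside one bag — forcing width ≥ 2. The upper and lower bounds meet at 2, so that is the treewidth.

2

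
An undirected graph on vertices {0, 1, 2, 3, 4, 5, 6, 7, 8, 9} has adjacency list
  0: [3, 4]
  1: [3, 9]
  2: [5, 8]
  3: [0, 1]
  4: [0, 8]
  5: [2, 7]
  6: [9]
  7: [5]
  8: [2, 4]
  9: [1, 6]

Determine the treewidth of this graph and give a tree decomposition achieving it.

The largest bag has 2 vertices, giving width 1; this decomposition certifies tw(G) ≤ 1. Any graph with an edge has treewidth ≥ 1, and G has the edge 6–9. Therefore the treewidth is 1.

Treewidth 1.
One optimal decomposition is:
Bags: B1 = {6, 9}  B2 = {1, 9}  B3 = {1, 3}  B4 = {0, 3}  B5 = {0, 4}  B6 = {4, 8}  B7 = {2, 8}  B8 = {2, 5}  B9 = {5, 7}
Tree: B1–B2, B2–B3, B3–B4, B4–B5, B5–B6, B6–B7, B7–B8, B8–B9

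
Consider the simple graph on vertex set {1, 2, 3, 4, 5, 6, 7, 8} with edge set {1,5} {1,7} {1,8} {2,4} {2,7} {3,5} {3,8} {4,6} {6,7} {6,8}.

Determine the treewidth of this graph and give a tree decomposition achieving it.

Treewidth 2.
Bags: B1 = {3, 5, 8}  B2 = {1, 5, 8}  B3 = {1, 6, 8}  B4 = {1, 6, 7}  B5 = {4, 6, 7}  B6 = {2, 4, 7}
Tree: B1–B2, B2–B3, B3–B4, B4–B5, B5–B6

The largest bag has 3 vertices, giving width 2; this decomposition certifies tw(G) ≤ 2. The edges 3–5–1–8–3 form a cycle, so G is not a tree and its treewidth is at least 2. Combining the bounds, tw(G) = 2.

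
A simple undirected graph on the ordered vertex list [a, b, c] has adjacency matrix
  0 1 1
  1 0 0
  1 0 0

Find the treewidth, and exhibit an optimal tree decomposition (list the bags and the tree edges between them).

Treewidth 1.
Bags: B1 = {a, c}  B2 = {a, b}
Tree: B1–B2

Each bag holds 2 vertices, so the decomposition has width 1, which upper-bounds the treewidth. G has an edge, so its treewidth is at least 1. Therefore the treewidth is 1.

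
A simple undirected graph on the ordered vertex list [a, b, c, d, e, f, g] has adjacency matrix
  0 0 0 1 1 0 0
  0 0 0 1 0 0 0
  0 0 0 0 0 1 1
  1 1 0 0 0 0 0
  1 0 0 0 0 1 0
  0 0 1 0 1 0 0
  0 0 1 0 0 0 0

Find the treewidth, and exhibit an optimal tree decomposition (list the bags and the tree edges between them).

Treewidth 1.
One optimal decomposition is:
Bags: B1 = {b, d}  B2 = {a, d}  B3 = {a, e}  B4 = {e, f}  B5 = {c, f}  B6 = {c, g}
Tree: B1–B2, B2–B3, B3–B4, B4–B5, B5–B6

Every bag has size at most 2, so the width is 2 − 1 = 1 and tw(G) ≤ 1. G has an edge, so its treewidth is at least 1. The upper and lower bounds meet at 1, so that is the treewidth.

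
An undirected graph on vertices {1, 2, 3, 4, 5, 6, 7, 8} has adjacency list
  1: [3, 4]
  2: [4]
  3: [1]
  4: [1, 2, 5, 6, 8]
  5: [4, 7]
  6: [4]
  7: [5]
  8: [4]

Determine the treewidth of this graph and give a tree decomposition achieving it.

Each bag holds 2 vertices, so the decomposition has width 1, which upper-bounds the treewidth. G has an edge, so its treewidth is at least 1. Combining the bounds, tw(G) = 1.

Treewidth 1.
Bags: B1 = {4, 5}  B2 = {2, 4}  B3 = {1, 4}  B4 = {4, 8}  B5 = {1, 3}  B6 = {5, 7}  B7 = {4, 6}
Tree: B1–B2, B1–B3, B3–B4, B3–B5, B1–B6, B2–B7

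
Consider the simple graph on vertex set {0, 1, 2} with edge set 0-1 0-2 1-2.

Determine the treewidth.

A width-2 tree decomposition is:
Bags: B1 = {0, 1, 2}
Tree: (single bag)
A single bag containing all 3 vertices is trivially a valid decomposition of width 2. On the other hand G contains the 3-clique {0, 1, 2}. A clique must lie in a single bag of any decomposition, so no decomposition can have width below 2. Combining the bounds, tw(G) = 2.

2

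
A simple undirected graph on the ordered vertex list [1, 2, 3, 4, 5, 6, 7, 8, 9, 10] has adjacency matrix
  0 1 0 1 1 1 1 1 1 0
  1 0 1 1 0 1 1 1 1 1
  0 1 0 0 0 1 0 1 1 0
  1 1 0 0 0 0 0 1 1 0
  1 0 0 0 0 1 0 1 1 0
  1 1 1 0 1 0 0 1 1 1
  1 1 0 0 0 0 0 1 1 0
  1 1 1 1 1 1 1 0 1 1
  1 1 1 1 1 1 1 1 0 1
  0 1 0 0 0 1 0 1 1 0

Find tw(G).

A width-4 tree decomposition is:
Bags: B1 = {1, 5, 6, 8, 9}  B2 = {1, 2, 6, 8, 9}  B3 = {2, 3, 6, 8, 9}  B4 = {1, 2, 7, 8, 9}  B5 = {2, 6, 8, 9, 10}  B6 = {1, 2, 4, 8, 9}
Tree: B1–B2, B2–B3, B2–B4, B3–B5, B2–B6
The largest bag has 5 vertices, giving width 4; this decomposition certifies tw(G) ≤ 4. On the other hand G contains the 5-clique {1, 2, 4, 8, 9}. A clique must lie in a single bag of any decomposition, so no decomposition can have width below 4. Hence tw(G) = 4 exactly.

4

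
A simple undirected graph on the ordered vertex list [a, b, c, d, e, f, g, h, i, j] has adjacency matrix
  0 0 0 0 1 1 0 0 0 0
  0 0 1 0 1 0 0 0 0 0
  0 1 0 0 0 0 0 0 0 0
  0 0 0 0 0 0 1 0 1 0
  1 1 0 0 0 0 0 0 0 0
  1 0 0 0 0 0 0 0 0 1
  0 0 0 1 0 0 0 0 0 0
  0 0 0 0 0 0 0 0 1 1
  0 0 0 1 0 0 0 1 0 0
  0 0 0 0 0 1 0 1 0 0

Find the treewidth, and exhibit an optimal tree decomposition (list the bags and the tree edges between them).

Treewidth 1.
One optimal decomposition is:
Bags: B1 = {b, c}  B2 = {b, e}  B3 = {a, e}  B4 = {a, f}  B5 = {f, j}  B6 = {h, j}  B7 = {h, i}  B8 = {d, i}  B9 = {d, g}
Tree: B1–B2, B2–B3, B3–B4, B4–B5, B5–B6, B6–B7, B7–B8, B8–B9

Each bag holds 2 vertices, so the decomposition has width 1, which upper-bounds the treewidth. Any graph with an edge has treewidth ≥ 1, and G has the edge c–b. Combining the bounds, tw(G) = 1.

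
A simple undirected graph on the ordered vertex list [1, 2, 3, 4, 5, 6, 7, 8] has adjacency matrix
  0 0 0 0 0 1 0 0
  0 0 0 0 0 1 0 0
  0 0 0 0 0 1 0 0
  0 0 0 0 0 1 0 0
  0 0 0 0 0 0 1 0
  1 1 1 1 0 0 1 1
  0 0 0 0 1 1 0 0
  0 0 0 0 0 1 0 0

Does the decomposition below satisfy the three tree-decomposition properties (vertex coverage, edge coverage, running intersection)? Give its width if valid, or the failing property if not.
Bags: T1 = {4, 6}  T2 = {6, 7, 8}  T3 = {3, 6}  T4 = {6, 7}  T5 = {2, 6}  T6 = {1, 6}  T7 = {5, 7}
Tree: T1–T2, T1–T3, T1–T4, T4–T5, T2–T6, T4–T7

A tree decomposition must satisfy three properties: every vertex lies in some bag; for every edge, both endpoints lie together in some bag; and for every vertex, the bags containing it form a connected subtree. Here bags containing vertex 7 are not connected in the tree, so the decomposition is invalid.

No — bags containing vertex 7 are not connected in the tree.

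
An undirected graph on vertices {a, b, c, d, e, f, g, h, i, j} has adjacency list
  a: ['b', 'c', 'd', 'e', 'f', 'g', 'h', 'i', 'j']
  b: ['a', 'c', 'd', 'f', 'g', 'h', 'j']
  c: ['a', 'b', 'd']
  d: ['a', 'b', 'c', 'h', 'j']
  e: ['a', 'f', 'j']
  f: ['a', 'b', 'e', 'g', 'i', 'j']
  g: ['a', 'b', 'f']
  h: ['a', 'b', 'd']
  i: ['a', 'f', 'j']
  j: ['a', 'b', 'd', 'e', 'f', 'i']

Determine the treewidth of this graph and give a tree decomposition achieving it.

Treewidth 3.
One optimal decomposition is:
Bags: B1 = {a, b, f, g}  B2 = {a, b, f, j}  B3 = {a, f, i, j}  B4 = {a, e, f, j}  B5 = {a, b, d, j}  B6 = {a, b, d, h}  B7 = {a, b, c, d}
Tree: B1–B2, B2–B3, B2–B4, B2–B5, B5–B6, B6–B7

Each bag holds 4 vertices, so the decomposition has width 3, which upper-bounds the treewidth. Conversely, {a, e, f, j} is a clique of size 4, and the vertices of any clique must share a bag in every tree decomposition; so some bag has ≥ 4 vertices and tw(G) ≥ 3. Therefore the treewidth is 3.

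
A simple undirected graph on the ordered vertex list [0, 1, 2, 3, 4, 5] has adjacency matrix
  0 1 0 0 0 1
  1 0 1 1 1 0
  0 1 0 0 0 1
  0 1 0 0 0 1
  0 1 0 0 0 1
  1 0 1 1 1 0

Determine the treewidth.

2

A width-2 tree decomposition is:
Bags: B1 = {1, 4, 5}  B2 = {0, 1, 5}  B3 = {1, 3, 5}  B4 = {1, 2, 5}
Tree: B1–B2, B2–B3, B3–B4
The largest bag has 3 vertices, giving width 2; this decomposition certifies tw(G) ≤ 2. Since 4–1–0–5–4 is a cycle in G, G is not acyclic. Forests are exactly the graphs of treewidth ≤ 1, so tw(G) ≥ 2. Hence tw(G) = 2 exactly.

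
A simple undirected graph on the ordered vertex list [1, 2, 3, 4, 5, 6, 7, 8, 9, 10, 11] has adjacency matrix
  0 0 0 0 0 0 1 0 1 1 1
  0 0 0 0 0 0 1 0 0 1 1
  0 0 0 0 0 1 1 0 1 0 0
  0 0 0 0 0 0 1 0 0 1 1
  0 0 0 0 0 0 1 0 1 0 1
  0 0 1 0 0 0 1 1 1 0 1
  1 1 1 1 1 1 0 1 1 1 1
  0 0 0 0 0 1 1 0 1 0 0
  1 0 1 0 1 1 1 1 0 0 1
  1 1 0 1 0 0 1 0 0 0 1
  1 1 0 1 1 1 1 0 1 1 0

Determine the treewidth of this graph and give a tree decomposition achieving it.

Every bag has size at most 4, so the width is 4 − 1 = 3 and tw(G) ≤ 3. On the other hand G contains the 4-clique {6, 7, 8, 9}. A clique must lie in a single bag of any decomposition, so no decomposition can have width below 3. Hence tw(G) = 3 exactly.

Treewidth 3.
Bags: B1 = {1, 7, 10, 11}  B2 = {1, 7, 9, 11}  B3 = {6, 7, 9, 11}  B4 = {5, 7, 9, 11}  B5 = {3, 6, 7, 9}  B6 = {6, 7, 8, 9}  B7 = {4, 7, 10, 11}  B8 = {2, 7, 10, 11}
Tree: B1–B2, B2–B3, B3–B4, B3–B5, B5–B6, B1–B7, B7–B8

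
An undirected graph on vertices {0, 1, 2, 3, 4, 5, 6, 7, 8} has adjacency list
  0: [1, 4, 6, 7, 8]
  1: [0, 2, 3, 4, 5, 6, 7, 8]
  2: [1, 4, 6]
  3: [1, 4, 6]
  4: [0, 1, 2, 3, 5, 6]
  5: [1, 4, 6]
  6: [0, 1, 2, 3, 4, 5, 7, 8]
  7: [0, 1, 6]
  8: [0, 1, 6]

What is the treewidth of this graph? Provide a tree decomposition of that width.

Every bag has size at most 4, so the width is 4 − 1 = 3 and tw(G) ≤ 3. On the other hand G contains the 4-clique {0, 1, 6, 8}. A clique must lie in a single bag of any decomposition, so no decomposition can have width below 3. The upper and lower bounds meet at 3, so that is the treewidth.

Treewidth 3.
Bags: B1 = {0, 1, 4, 6}  B2 = {1, 4, 5, 6}  B3 = {1, 2, 4, 6}  B4 = {0, 1, 6, 8}  B5 = {0, 1, 6, 7}  B6 = {1, 3, 4, 6}
Tree: B1–B2, B1–B3, B1–B4, B4–B5, B3–B6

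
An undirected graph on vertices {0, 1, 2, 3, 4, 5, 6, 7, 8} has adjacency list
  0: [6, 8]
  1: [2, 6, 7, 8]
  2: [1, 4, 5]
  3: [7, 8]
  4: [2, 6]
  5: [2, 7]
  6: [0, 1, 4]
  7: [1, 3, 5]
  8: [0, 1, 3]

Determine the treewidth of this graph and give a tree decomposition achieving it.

Treewidth 3.
Bags: B1 = {2, 3, 5, 7}  B2 = {1, 2, 3, 7}  B3 = {1, 2, 3, 8}  B4 = {1, 2, 4, 8}  B5 = {1, 4, 6, 8}  B6 = {0, 4, 6, 8}
Tree: B1–B2, B2–B3, B3–B4, B4–B5, B5–B6

Each bag holds 4 vertices, so the decomposition has width 3, which upper-bounds the treewidth. For the lower bound: the 4 vertex sets {3,5,7}, {2}, {1}, {0,4,6,8} are disjoint, each induces a connected subgraph, and every pair is joined by at least one edge of G. Contracting each set to a single vertex therefore yields K_{4} as a minor, and since treewidth is minor-monotone, tw(G) ≥ tw(K_{4}) = 3. Therefore the treewidth is 3.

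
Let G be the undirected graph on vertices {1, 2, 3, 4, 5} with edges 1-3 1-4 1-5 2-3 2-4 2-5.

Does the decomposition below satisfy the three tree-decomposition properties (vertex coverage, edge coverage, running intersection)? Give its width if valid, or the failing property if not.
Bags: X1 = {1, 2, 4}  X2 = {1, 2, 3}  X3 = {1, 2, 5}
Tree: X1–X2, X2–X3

Yes; width 2.

Checking the three conditions: (i) the bags cover all of {1, 2, 3, 4, 5}; (ii) for each edge, some bag contains both endpoints; (iii) the bags containing any fixed vertex form a subtree. All hold, so the decomposition is valid with width 3 − 1 = 2.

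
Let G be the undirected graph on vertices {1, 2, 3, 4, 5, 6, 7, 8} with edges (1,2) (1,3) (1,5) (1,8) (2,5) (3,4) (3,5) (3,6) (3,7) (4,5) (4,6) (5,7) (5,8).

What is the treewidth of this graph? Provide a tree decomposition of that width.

Treewidth 2.
One such decomposition:
Bags: B1 = {3, 4, 5}  B2 = {1, 3, 5}  B3 = {3, 4, 6}  B4 = {1, 5, 8}  B5 = {3, 5, 7}  B6 = {1, 2, 5}
Tree: B1–B2, B1–B3, B2–B4, B1–B5, B4–B6

Every bag has size at most 3, so the width is 3 − 1 = 2 and tw(G) ≤ 2. On the other hand G contains the 3-clique {1, 5, 8}. A clique must lie in a single bag of any decomposition, so no decomposition can have width below 2. The upper and lower bounds meet at 2, so that is the treewidth.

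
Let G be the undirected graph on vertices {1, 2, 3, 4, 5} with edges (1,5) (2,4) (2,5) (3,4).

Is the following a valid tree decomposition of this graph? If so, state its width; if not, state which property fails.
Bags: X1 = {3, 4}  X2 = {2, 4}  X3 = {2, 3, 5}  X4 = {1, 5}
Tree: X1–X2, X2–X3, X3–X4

A tree decomposition must satisfy three properties: every vertex lies in some bag; for every edge, both endpoints lie together in some bag; and for every vertex, the bags containing it form a connected subtree. Here bags containing vertex 3 are not connected in the tree, so the decomposition is invalid.

No — bags containing vertex 3 are not connected in the tree.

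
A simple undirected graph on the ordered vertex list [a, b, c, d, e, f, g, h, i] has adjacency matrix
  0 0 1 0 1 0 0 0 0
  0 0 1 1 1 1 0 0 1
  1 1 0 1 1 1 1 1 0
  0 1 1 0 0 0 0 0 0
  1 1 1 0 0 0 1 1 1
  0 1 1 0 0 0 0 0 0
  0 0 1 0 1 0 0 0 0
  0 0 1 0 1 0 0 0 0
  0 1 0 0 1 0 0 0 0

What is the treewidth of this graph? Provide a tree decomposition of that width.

The largest bag has 3 vertices, giving width 2; this decomposition certifies tw(G) ≤ 2. Conversely, {b, c, d} is a clique of size 3, and the vertices of any clique must share a bag in every tree decomposition; so some bag has ≥ 3 vertices and tw(G) ≥ 2. The upper and lower bounds meet at 2, so that is the treewidth.

Treewidth 2.
One such decomposition:
Bags: B1 = {b, c, e}  B2 = {a, c, e}  B3 = {c, e, g}  B4 = {b, c, f}  B5 = {b, c, d}  B6 = {c, e, h}  B7 = {b, e, i}
Tree: B1–B2, B1–B3, B1–B4, B1–B5, B1–B6, B1–B7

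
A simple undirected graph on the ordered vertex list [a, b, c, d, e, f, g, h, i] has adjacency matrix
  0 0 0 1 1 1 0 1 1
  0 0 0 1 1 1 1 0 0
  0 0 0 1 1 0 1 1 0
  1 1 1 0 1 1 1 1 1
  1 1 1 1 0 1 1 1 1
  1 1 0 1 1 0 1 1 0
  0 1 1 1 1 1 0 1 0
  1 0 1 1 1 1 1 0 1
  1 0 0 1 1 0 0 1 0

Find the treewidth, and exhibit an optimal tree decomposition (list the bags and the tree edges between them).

The largest bag has 5 vertices, giving width 4; this decomposition certifies tw(G) ≤ 4. Conversely, {c, d, e, g, h} is a clique of size 5, and the vertices of any clique must share a bag in every tree decomposition; so some bag has ≥ 5 vertices and tw(G) ≥ 4. Combining the bounds, tw(G) = 4.

Treewidth 4.
One optimal decomposition is:
Bags: B1 = {d, e, f, g, h}  B2 = {a, d, e, f, h}  B3 = {b, d, e, f, g}  B4 = {a, d, e, h, i}  B5 = {c, d, e, g, h}
Tree: B1–B2, B1–B3, B2–B4, B1–B5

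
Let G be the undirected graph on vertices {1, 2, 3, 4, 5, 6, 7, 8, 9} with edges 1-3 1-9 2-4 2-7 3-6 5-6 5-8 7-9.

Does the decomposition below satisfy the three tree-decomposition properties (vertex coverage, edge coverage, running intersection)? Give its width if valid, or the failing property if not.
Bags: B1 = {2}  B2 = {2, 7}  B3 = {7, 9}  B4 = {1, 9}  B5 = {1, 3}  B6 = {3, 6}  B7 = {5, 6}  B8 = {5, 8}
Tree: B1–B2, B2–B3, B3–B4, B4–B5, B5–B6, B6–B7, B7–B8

No — vertex 4 appears in no bag.

A tree decomposition must satisfy three properties: every vertex lies in some bag; for every edge, both endpoints lie together in some bag; and for every vertex, the bags containing it form a connected subtree. Here vertex 4 appears in no bag, so the decomposition is invalid.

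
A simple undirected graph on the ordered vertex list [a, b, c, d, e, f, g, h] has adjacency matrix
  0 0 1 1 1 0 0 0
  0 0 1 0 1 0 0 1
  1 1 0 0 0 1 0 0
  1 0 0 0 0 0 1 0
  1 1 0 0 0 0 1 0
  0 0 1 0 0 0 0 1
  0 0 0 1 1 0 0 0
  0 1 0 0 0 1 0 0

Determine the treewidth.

A width-2 tree decomposition is:
Bags: B1 = {a, d, g}  B2 = {a, e, g}  B3 = {a, c, e}  B4 = {b, c, e}  B5 = {b, c, f}  B6 = {b, f, h}
Tree: B1–B2, B2–B3, B3–B4, B4–B5, B5–B6
The largest bag has 3 vertices, giving width 2; this decomposition certifies tw(G) ≤ 2. For the lower bound, G contains the cycle d–g–e–a–d, so G is not a forest; only forests have treewidth ≤ 1, hence tw(G) ≥ 2. Hence tw(G) = 2 exactly.

2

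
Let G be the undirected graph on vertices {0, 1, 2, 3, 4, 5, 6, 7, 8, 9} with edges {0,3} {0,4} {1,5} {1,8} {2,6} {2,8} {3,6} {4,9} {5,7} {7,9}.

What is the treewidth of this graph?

2

A width-2 tree decomposition is:
Bags: B1 = {1, 5, 8}  B2 = {5, 7, 8}  B3 = {7, 8, 9}  B4 = {4, 8, 9}  B5 = {0, 4, 8}  B6 = {0, 3, 8}  B7 = {3, 6, 8}  B8 = {2, 6, 8}
Tree: B1–B2, B2–B3, B3–B4, B4–B5, B5–B6, B6–B7, B7–B8
The largest bag has 3 vertices, giving width 2; this decomposition certifies tw(G) ≤ 2. For the lower bound, G contains the cycle 8–1–5–7–9–4–0–3–6–2–8, so G is not a forest; only forests have treewidth ≤ 1, hence tw(G) ≥ 2. Combining the bounds, tw(G) = 2.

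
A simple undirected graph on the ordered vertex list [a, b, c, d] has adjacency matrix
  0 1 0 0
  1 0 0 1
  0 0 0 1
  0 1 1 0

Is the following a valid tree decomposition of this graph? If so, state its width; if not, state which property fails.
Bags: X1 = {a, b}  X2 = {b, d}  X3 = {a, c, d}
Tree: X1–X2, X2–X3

No — bags containing vertex a are not connected in the tree.

A tree decomposition must satisfy three properties: every vertex lies in some bag; for every edge, both endpoints lie together in some bag; and for every vertex, the bags containing it form a connected subtree. Here bags containing vertex a are not connected in the tree, so the decomposition is invalid.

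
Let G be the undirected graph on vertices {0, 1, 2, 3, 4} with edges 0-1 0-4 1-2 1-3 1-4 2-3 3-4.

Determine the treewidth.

A width-2 tree decomposition is:
Bags: B1 = {1, 3, 4}  B2 = {1, 2, 3}  B3 = {0, 1, 4}
Tree: B1–B2, B1–B3
Every bag has size at most 3, so the width is 3 − 1 = 2 and tw(G) ≤ 2. On the other hand G contains the 3-clique {0, 1, 4}. A clique must lie in a single bag of any decomposition, so no decomposition can have width below 2. Hence tw(G) = 2 exactly.

2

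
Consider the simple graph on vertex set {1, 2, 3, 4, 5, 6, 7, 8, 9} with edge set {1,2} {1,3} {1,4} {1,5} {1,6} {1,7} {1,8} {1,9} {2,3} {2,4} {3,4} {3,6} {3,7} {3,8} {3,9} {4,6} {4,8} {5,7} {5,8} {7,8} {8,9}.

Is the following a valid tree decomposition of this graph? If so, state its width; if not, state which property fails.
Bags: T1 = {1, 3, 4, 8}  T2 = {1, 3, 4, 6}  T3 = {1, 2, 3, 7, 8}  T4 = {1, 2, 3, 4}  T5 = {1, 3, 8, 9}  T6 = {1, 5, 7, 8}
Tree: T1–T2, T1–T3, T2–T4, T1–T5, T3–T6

No — bags containing vertex 2 are not connected in the tree.

A tree decomposition must satisfy three properties: every vertex lies in some bag; for every edge, both endpoints lie together in some bag; and for every vertex, the bags containing it form a connected subtree. Here bags containing vertex 2 are not connected in the tree, so the decomposition is invalid.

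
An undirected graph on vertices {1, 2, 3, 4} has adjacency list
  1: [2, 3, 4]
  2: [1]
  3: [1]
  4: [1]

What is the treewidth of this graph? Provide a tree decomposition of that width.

Treewidth 1.
Bags: B1 = {1, 2}  B2 = {1, 4}  B3 = {1, 3}
Tree: B1–B2, B2–B3

The largest bag has 2 vertices, giving width 1; this decomposition certifies tw(G) ≤ 1. G has an edge, so its treewidth is at least 1. The upper and lower bounds meet at 1, so that is the treewidth.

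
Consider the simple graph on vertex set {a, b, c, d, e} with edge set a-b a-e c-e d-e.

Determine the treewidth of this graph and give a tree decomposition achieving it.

Every bag has size at most 2, so the width is 2 − 1 = 1 and tw(G) ≤ 1. Since G has at least one edge (e.g. e–a), it is not an edgeless graph, so tw(G) ≥ 1. The upper and lower bounds meet at 1, so that is the treewidth.

Treewidth 1.
One such decomposition:
Bags: B1 = {a, e}  B2 = {c, e}  B3 = {d, e}  B4 = {a, b}
Tree: B1–B2, B1–B3, B1–B4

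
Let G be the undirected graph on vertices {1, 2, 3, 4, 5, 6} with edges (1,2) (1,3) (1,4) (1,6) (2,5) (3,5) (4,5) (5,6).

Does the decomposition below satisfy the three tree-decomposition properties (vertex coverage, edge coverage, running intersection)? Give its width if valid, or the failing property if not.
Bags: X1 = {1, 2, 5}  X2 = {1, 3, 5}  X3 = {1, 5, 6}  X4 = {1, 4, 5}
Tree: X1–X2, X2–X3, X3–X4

Yes; width 2.

Vertex coverage: the bags together contain {1, 2, 3, 4, 5, 6}, the full vertex set. Edge coverage: each edge of G has both endpoints in at least one bag. Running intersection: for every vertex, the bags containing it form a connected subtree. All three properties hold, so this is a valid tree decomposition of width max|bag| − 1 = 2, and hence tw(G) ≤ 2.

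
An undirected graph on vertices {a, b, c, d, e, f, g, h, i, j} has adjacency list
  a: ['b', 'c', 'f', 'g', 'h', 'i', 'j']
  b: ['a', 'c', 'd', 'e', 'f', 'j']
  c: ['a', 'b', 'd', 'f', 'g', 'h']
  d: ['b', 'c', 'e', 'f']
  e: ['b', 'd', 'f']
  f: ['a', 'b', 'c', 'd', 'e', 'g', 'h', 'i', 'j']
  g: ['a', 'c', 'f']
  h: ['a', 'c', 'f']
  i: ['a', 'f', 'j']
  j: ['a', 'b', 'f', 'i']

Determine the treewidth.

3

A width-3 tree decomposition is:
Bags: B1 = {a, b, c, f}  B2 = {a, b, f, j}  B3 = {b, c, d, f}  B4 = {a, c, f, h}  B5 = {b, d, e, f}  B6 = {a, c, f, g}  B7 = {a, f, i, j}
Tree: B1–B2, B1–B3, B1–B4, B3–B5, B1–B6, B2–B7
Each bag holds 4 vertices, so the decomposition has width 3, which upper-bounds the treewidth. On the other hand G contains the 4-clique {b, d, e, f}. A clique must lie in a single bag of any decomposition, so no decomposition can have width below 3. Combining the bounds, tw(G) = 3.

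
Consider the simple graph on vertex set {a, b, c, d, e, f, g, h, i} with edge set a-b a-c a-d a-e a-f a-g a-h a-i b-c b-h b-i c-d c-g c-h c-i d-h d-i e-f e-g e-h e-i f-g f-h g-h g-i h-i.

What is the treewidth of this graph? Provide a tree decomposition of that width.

Treewidth 4.
One such decomposition:
Bags: B1 = {a, c, g, h, i}  B2 = {a, e, g, h, i}  B3 = {a, c, d, h, i}  B4 = {a, e, f, g, h}  B5 = {a, b, c, h, i}
Tree: B1–B2, B1–B3, B2–B4, B1–B5

The largest bag has 5 vertices, giving width 4; this decomposition certifies tw(G) ≤ 4. For the lower bound, the 5 vertices {a, e, f, g, h} are pairwise adjacent, and any tree decomposition puts a clique entirely inside one bag — forcing width ≥ 4. Therefore the treewidth is 4.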